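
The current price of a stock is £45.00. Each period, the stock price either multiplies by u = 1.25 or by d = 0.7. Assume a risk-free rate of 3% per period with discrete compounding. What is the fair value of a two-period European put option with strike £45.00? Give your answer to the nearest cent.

£6.01

Risk-neutral probability p = (1 + 0.03 − 0.7)/(1.25 − 0.7) = 0.3300/0.5500 = 0.6000
Terminal stock prices: S_uu = 70.31, S_ud = 39.38, S_dd = 22.05
Terminal payoffs (K − S): max(-25.31, 0) = 0, max(5.625, 0) = 5.625, max(22.95, 0) = 22.95
Node u (S = 56.25): V_u = 1/1.03·[0.6000·0.0000 + 0.4000·5.6250] = 2.1845
Node d (S = 31.5): V_d = 1/1.03·[0.6000·5.6250 + 0.4000·22.9500] = 12.1893
Node 0 (S = 45): V_0 = 1/1.03·[0.6000·2.1845 + 0.4000·12.1893] = 6.0062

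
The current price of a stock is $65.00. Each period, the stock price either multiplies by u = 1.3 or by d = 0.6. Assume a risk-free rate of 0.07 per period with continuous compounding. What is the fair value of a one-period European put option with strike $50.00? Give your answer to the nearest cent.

Risk-neutral probability p = (e^0.07 − 0.6)/(1.3 − 0.6) = 0.4725/0.7000 = 0.6750
Terminal stock prices: S_u = 84.5, S_d = 39
Terminal payoffs (K − S): max(-34.5, 0) = 0, max(11, 0) = 11
Node 0 (S = 65): V_0 = e^(−0.07)·[0.6750·0.0000 + 0.3250·11.0000] = 3.3332

$3.33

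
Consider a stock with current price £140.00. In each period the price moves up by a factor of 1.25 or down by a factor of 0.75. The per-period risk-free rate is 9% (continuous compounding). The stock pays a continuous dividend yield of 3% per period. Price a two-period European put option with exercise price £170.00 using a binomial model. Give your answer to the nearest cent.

£25.99

Per-period risk-free factor R = e^0.09 = 1.0942; dividend-adjusted growth = e^(0.09−0.03) = 1.0618.
Risk-neutral probability p = (1.0618 − 0.75)/(1.25 − 0.75) = 0.3118/0.5000 = 0.6237
Terminal stock prices: S_uu = 218.8, S_ud = 131.2, S_dd = 78.75
Terminal payoffs (K − S): max(-48.75, 0) = 0, max(38.75, 0) = 38.75, max(91.25, 0) = 91.25
Node u (S = 175): V_u = e^(−0.09)·[0.6237·0.0000 + 0.3763·38.7500] = 13.3276
Node d (S = 105): V_d = e^(−0.09)·[0.6237·38.7500 + 0.3763·91.2500] = 53.4715
Node 0 (S = 140): V_0 = e^(−0.09)·[0.6237·13.3276 + 0.3763·53.4715] = 25.9875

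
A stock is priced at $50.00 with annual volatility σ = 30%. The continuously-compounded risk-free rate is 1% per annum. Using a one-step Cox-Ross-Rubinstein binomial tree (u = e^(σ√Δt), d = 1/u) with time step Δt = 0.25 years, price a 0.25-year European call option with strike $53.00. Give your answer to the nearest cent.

$2.39

CRR parameters: u = e^(σ√Δt) = e^(0.3·√0.25) = 1.1618, d = 1/u = 0.8607
Per-period rate: rΔt = 0.01·0.25 = 0.0025, so R = e^0.0025 = 1.0025
Risk-neutral probability p = (e^0.0025 − 0.8607)/(1.1618 − 0.8607) = 0.1418/0.3011 = 0.4709
Terminal stock prices: S_u = 58.09, S_d = 43.04
Terminal payoffs (S − K): max(5.092, 0) = 5.092, max(-9.965, 0) = 0
Node 0 (S = 50): V_0 = e^(−0.0025)·[0.4709·5.0917 + 0.5291·0.0000] = 2.3916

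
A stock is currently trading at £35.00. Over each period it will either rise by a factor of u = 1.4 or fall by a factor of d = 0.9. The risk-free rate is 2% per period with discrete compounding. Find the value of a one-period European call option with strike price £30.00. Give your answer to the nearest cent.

£5.59

Risk-neutral probability p = (1 + 0.02 − 0.9)/(1.4 − 0.9) = 0.1200/0.5000 = 0.2400
Terminal stock prices: S_u = 49, S_d = 31.5
Terminal payoffs (S − K): max(19, 0) = 19, max(1.5, 0) = 1.5
Node 0 (S = 35): V_0 = 1/1.02·[0.2400·19.0000 + 0.7600·1.5000] = 5.5882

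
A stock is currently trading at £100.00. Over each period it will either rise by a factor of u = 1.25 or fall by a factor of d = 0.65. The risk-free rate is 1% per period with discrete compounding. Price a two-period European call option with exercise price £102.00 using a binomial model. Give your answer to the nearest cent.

Risk-neutral probability p = (1 + 0.01 − 0.65)/(1.25 − 0.65) = 0.3600/0.6000 = 0.6000
Terminal stock prices: S_uu = 156.2, S_ud = 81.25, S_dd = 42.25
Terminal payoffs (S − K): max(54.25, 0) = 54.25, max(-20.75, 0) = 0, max(-59.75, 0) = 0
Node u (S = 125): V_u = 1/1.01·[0.6000·54.2500 + 0.4000·0.0000] = 32.2277
Node d (S = 65): V_d = 1/1.01·[0.6000·0.0000 + 0.4000·0.0000] = 0.0000
Node 0 (S = 100): V_0 = 1/1.01·[0.6000·32.2277 + 0.4000·0.0000] = 19.1452

£19.15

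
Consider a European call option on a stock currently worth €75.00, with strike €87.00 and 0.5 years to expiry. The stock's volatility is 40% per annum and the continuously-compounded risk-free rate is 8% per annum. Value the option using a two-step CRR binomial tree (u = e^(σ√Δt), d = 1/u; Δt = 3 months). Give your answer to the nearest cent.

CRR parameters: u = e^(σ√Δt) = e^(0.4·√0.25) = 1.2214, d = 1/u = 0.8187
Per-period rate: rΔt = 0.08·0.25 = 0.02, so R = e^0.02 = 1.0202
Risk-neutral probability p = (e^0.02 − 0.8187)/(1.2214 − 0.8187) = 0.2015/0.4027 = 0.5003
Terminal stock prices: S_uu = 111.9, S_ud = 75, S_dd = 50.27
Terminal payoffs (S − K): max(24.89, 0) = 24.89, max(-12, 0) = 0, max(-36.73, 0) = 0
Node u (S = 91.61): V_u = e^(−0.02)·[0.5003·24.8869 + 0.4997·0.0000] = 12.2052
Node d (S = 61.4): V_d = e^(−0.02)·[0.5003·0.0000 + 0.4997·0.0000] = 0.0000
Node 0 (S = 75): V_0 = e^(−0.02)·[0.5003·12.2052 + 0.4997·0.0000] = 5.9858

€5.99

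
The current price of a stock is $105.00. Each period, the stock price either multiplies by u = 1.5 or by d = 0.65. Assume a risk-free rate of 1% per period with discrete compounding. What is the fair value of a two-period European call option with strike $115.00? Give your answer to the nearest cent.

$21.32

Risk-neutral probability p = (1 + 0.01 − 0.65)/(1.5 − 0.65) = 0.3600/0.8500 = 0.4235
Terminal stock prices: S_uu = 236.2, S_ud = 102.4, S_dd = 44.36
Terminal payoffs (S − K): max(121.2, 0) = 121.2, max(-12.62, 0) = 0, max(-70.64, 0) = 0
Node u (S = 157.5): V_u = 1/1.01·[0.4235·121.2500 + 0.5765·0.0000] = 50.8445
Node d (S = 68.25): V_d = 1/1.01·[0.4235·0.0000 + 0.5765·0.0000] = 0.0000
Node 0 (S = 105): V_0 = 1/1.01·[0.4235·50.8445 + 0.5765·0.0000] = 21.3209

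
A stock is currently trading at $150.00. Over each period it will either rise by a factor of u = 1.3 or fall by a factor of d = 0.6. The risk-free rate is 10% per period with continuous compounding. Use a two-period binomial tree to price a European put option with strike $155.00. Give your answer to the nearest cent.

Risk-neutral probability p = (e^0.1 − 0.6)/(1.3 − 0.6) = 0.5052/0.7000 = 0.7217
Terminal stock prices: S_uu = 253.5, S_ud = 117, S_dd = 54
Terminal payoffs (K − S): max(-98.5, 0) = 0, max(38, 0) = 38, max(101, 0) = 101
Node u (S = 195): V_u = e^(−0.1)·[0.7217·0.0000 + 0.2783·38.0000] = 9.5700
Node d (S = 90): V_d = e^(−0.1)·[0.7217·38.0000 + 0.2783·101.0000] = 50.2498
Node 0 (S = 150): V_0 = e^(−0.1)·[0.7217·9.5700 + 0.2783·50.2498] = 18.9041

$18.90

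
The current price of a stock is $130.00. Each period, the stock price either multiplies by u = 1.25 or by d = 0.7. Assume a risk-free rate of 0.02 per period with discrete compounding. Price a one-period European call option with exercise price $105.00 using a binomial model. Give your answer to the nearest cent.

$32.80

Risk-neutral probability p = (1 + 0.02 − 0.7)/(1.25 − 0.7) = 0.3200/0.5500 = 0.5818
Terminal stock prices: S_u = 162.5, S_d = 91
Terminal payoffs (S − K): max(57.5, 0) = 57.5, max(-14, 0) = 0
Node 0 (S = 130): V_0 = 1/1.02·[0.5818·57.5000 + 0.4182·0.0000] = 32.7986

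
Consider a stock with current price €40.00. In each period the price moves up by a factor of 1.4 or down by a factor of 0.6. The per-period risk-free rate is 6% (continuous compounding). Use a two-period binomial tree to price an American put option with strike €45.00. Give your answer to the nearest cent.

€10.83

Risk-neutral probability p = (e^0.06 − 0.6)/(1.4 − 0.6) = 0.4618/0.8000 = 0.5773
Terminal stock prices: S_uu = 78.4, S_ud = 33.6, S_dd = 14.4
Terminal payoffs (K − S): max(-33.4, 0) = 0, max(11.4, 0) = 11.4, max(30.6, 0) = 30.6
Node u (S = 56): continuation = e^(−0.06)·[0.5773·0.0000 + 0.4227·11.4000] = 4.5382; exercise value = 0.0000 ≤ continuation, so V_u = 4.5382
Node d (S = 24): continuation = e^(−0.06)·[0.5773·11.4000 + 0.4227·30.6000] = 18.3794; exercise value = 21.0000 > continuation, so V_d = 21.0000 (exercise)
Node 0 (S = 40): continuation = e^(−0.06)·[0.5773·4.5382 + 0.4227·21.0000] = 10.8272; exercise value = 5.0000 ≤ continuation, so V_0 = 10.8272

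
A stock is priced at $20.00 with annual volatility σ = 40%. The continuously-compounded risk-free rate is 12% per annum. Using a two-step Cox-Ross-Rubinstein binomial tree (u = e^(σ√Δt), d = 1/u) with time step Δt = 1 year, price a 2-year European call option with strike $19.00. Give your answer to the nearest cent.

$6.60

CRR parameters: u = e^(σ√Δt) = e^(0.4·√1) = 1.4918, d = 1/u = 0.6703
Per-period rate: rΔt = 0.12·1 = 0.12, so R = e^0.12 = 1.1275
Risk-neutral probability p = (e^0.12 − 0.6703)/(1.4918 − 0.6703) = 0.4572/0.8215 = 0.5565
Terminal stock prices: S_uu = 44.51, S_ud = 20, S_dd = 8.987
Terminal payoffs (S − K): max(25.51, 0) = 25.51, max(1, 0) = 1, max(-10.01, 0) = 0
Node u (S = 29.84): V_u = e^(−0.12)·[0.5565·25.5108 + 0.4435·1.0000] = 12.9850
Node d (S = 13.41): V_d = e^(−0.12)·[0.5565·1.0000 + 0.4435·0.0000] = 0.4936
Node 0 (S = 20): V_0 = e^(−0.12)·[0.5565·12.9850 + 0.4435·0.4936] = 6.6033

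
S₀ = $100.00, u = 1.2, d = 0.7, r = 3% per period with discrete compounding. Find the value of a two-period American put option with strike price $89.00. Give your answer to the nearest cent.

$7.33

Risk-neutral probability p = (1 + 0.03 − 0.7)/(1.2 − 0.7) = 0.3300/0.5000 = 0.6600
Terminal stock prices: S_uu = 144, S_ud = 84, S_dd = 49
Terminal payoffs (K − S): max(-55, 0) = 0, max(5, 0) = 5, max(40, 0) = 40
Node u (S = 120): continuation = 1/1.03·[0.6600·0.0000 + 0.3400·5.0000] = 1.6505; exercise value = 0.0000 ≤ continuation, so V_u = 1.6505
Node d (S = 70): continuation = 1/1.03·[0.6600·5.0000 + 0.3400·40.0000] = 16.4078; exercise value = 19.0000 > continuation, so V_d = 19.0000 (exercise)
Node 0 (S = 100): continuation = 1/1.03·[0.6600·1.6505 + 0.3400·19.0000] = 7.3294; exercise value = 0.0000 ≤ continuation, so V_0 = 7.3294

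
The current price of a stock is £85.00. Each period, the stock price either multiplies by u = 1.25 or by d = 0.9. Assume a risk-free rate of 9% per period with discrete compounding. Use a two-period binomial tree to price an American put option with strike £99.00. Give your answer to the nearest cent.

Risk-neutral probability p = (1 + 0.09 − 0.9)/(1.25 − 0.9) = 0.1900/0.3500 = 0.5429
Terminal stock prices: S_uu = 132.8, S_ud = 95.62, S_dd = 68.85
Terminal payoffs (K − S): max(-33.81, 0) = 0, max(3.375, 0) = 3.375, max(30.15, 0) = 30.15
Node u (S = 106.2): continuation = 1/1.09·[0.5429·0.0000 + 0.4571·3.3750] = 1.4155; exercise value = 0.0000 ≤ continuation, so V_u = 1.4155
Node d (S = 76.5): continuation = 1/1.09·[0.5429·3.3750 + 0.4571·30.1500] = 14.3257; exercise value = 22.5000 > continuation, so V_d = 22.5000 (exercise)
Node 0 (S = 85): continuation = 1/1.09·[0.5429·1.4155 + 0.4571·22.5000] = 10.1414; exercise value = 14.0000 > continuation, so V_0 = 14.0000 (exercise)

£14.00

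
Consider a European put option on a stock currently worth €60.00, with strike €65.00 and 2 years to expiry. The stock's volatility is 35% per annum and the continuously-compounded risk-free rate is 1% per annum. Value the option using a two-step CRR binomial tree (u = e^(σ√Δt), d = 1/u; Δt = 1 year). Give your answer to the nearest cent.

€13.71

CRR parameters: u = e^(σ√Δt) = e^(0.35·√1) = 1.4191, d = 1/u = 0.7047
Per-period rate: rΔt = 0.01·1 = 0.01, so R = e^0.01 = 1.0101
Risk-neutral probability p = (e^0.01 − 0.7047)/(1.4191 − 0.7047) = 0.3054/0.7144 = 0.4275
Terminal stock prices: S_uu = 120.8, S_ud = 60, S_dd = 29.8
Terminal payoffs (K − S): max(-55.83, 0) = 0, max(5, 0) = 5, max(35.2, 0) = 35.2
Node u (S = 85.14): V_u = e^(−0.01)·[0.4275·0.0000 + 0.5725·5.0000] = 2.8343
Node d (S = 42.28): V_d = e^(−0.01)·[0.4275·5.0000 + 0.5725·35.2049] = 22.0720
Node 0 (S = 60): V_0 = e^(−0.01)·[0.4275·2.8343 + 0.5725·22.0720] = 13.7110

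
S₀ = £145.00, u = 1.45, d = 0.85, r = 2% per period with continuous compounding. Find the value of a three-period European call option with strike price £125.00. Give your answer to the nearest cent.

£39.72

Risk-neutral probability p = (e^0.02 − 0.85)/(1.45 − 0.85) = 0.1702/0.6000 = 0.2837
Terminal stock prices: S_uuu = 442.1, S_uud = 259.1, S_udd = 151.9, S_ddd = 89.05
Terminal payoffs (S − K): max(317.1, 0) = 317.1, max(134.1, 0) = 134.1, max(26.91, 0) = 26.91, max(-35.95, 0) = 0
Node uu (S = 304.9): V_uu = e^(−0.02)·[0.2837·317.0506 + 0.7163·134.1331] = 182.3377
Node ud (S = 178.7): V_ud = e^(−0.02)·[0.2837·134.1331 + 0.7163·26.9056] = 56.1877
Node dd (S = 104.8): V_dd = e^(−0.02)·[0.2837·26.9056 + 0.7163·0.0000] = 7.4812
Node u (S = 210.2): V_u = e^(−0.02)·[0.2837·182.3377 + 0.7163·56.1877] = 90.1513
Node d (S = 123.2): V_d = e^(−0.02)·[0.2837·56.1877 + 0.7163·7.4812] = 20.8760
Node 0 (S = 145): V_0 = e^(−0.02)·[0.2837·90.1513 + 0.7163·20.8760] = 39.7247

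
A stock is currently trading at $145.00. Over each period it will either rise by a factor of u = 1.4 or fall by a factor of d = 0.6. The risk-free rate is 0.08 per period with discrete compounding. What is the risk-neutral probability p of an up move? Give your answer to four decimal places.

p = 0.6000

Risk-neutral probability p = (1 + 0.08 − 0.6)/(1.4 − 0.6) = 0.4800/0.8000 = 0.6000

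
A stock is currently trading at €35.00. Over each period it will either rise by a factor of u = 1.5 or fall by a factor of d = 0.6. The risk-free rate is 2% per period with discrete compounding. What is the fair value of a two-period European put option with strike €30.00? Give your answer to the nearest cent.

Risk-neutral probability p = (1 + 0.02 − 0.6)/(1.5 − 0.6) = 0.4200/0.9000 = 0.4667
Terminal stock prices: S_uu = 78.75, S_ud = 31.5, S_dd = 12.6
Terminal payoffs (K − S): max(-48.75, 0) = 0, max(-1.5, 0) = 0, max(17.4, 0) = 17.4
Node u (S = 52.5): V_u = 1/1.02·[0.4667·0.0000 + 0.5333·0.0000] = 0.0000
Node d (S = 21): V_d = 1/1.02·[0.4667·0.0000 + 0.5333·17.4000] = 9.0980
Node 0 (S = 35): V_0 = 1/1.02·[0.4667·0.0000 + 0.5333·9.0980] = 4.7571

€4.76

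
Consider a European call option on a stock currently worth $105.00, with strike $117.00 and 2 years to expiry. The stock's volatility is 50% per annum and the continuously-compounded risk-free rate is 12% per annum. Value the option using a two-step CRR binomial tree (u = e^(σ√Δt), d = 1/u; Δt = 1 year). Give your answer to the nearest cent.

$33.10

CRR parameters: u = e^(σ√Δt) = e^(0.5·√1) = 1.6487, d = 1/u = 0.6065
Per-period rate: rΔt = 0.12·1 = 0.12, so R = e^0.12 = 1.1275
Risk-neutral probability p = (e^0.12 − 0.6065)/(1.6487 − 0.6065) = 0.5210/1.0422 = 0.4999
Terminal stock prices: S_uu = 285.4, S_ud = 105, S_dd = 38.63
Terminal payoffs (S − K): max(168.4, 0) = 168.4, max(-12, 0) = 0, max(-78.37, 0) = 0
Node u (S = 173.1): V_u = e^(−0.12)·[0.4999·168.4196 + 0.5001·0.0000] = 74.6689
Node d (S = 63.69): V_d = e^(−0.12)·[0.4999·0.0000 + 0.5001·0.0000] = 0.0000
Node 0 (S = 105): V_0 = e^(−0.12)·[0.4999·74.6689 + 0.5001·0.0000] = 33.1045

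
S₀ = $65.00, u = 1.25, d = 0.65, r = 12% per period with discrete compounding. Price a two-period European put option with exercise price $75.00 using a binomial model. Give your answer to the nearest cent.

$7.78

Risk-neutral probability p = (1 + 0.12 − 0.65)/(1.25 − 0.65) = 0.4700/0.6000 = 0.7833
Terminal stock prices: S_uu = 101.6, S_ud = 52.81, S_dd = 27.46
Terminal payoffs (K − S): max(-26.56, 0) = 0, max(22.19, 0) = 22.19, max(47.54, 0) = 47.54
Node u (S = 81.25): V_u = 1/1.12·[0.7833·0.0000 + 0.2167·22.1875] = 4.2922
Node d (S = 42.25): V_d = 1/1.12·[0.7833·22.1875 + 0.2167·47.5375] = 24.7143
Node 0 (S = 65): V_0 = 1/1.12·[0.7833·4.2922 + 0.2167·24.7143] = 7.7830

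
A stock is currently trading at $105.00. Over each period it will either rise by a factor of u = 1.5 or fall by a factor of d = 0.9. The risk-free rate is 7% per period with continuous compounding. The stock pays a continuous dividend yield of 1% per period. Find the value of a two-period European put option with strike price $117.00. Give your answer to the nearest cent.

$14.81

Per-period risk-free factor R = e^0.07 = 1.0725; dividend-adjusted growth = e^(0.07−0.01) = 1.0618.
Risk-neutral probability p = (1.0618 − 0.9)/(1.5 − 0.9) = 0.1618/0.6000 = 0.2697
Terminal stock prices: S_uu = 236.2, S_ud = 141.8, S_dd = 85.05
Terminal payoffs (K − S): max(-119.2, 0) = 0, max(-24.75, 0) = 0, max(31.95, 0) = 31.95
Node u (S = 157.5): V_u = e^(−0.07)·[0.2697·0.0000 + 0.7303·0.0000] = 0.0000
Node d (S = 94.5): V_d = e^(−0.07)·[0.2697·0.0000 + 0.7303·31.9500] = 21.7548
Node 0 (S = 105): V_0 = e^(−0.07)·[0.2697·0.0000 + 0.7303·21.7548] = 14.8129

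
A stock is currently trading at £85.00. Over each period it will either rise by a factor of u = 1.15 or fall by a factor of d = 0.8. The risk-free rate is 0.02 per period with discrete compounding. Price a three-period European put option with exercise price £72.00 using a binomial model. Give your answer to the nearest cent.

Risk-neutral probability p = (1 + 0.02 − 0.8)/(1.15 − 0.8) = 0.2200/0.3500 = 0.6286
Terminal stock prices: S_uuu = 129.3, S_uud = 89.93, S_udd = 62.56, S_ddd = 43.52
Terminal payoffs (K − S): max(-57.27, 0) = 0, max(-17.93, 0) = 0, max(9.44, 0) = 9.44, max(28.48, 0) = 28.48
Node uu (S = 112.4): V_uu = 1/1.02·[0.6286·0.0000 + 0.3714·0.0000] = 0.0000
Node ud (S = 78.2): V_ud = 1/1.02·[0.6286·0.0000 + 0.3714·9.4400] = 3.4375
Node dd (S = 54.4): V_dd = 1/1.02·[0.6286·9.4400 + 0.3714·28.4800] = 16.1882
Node u (S = 97.75): V_u = 1/1.02·[0.6286·0.0000 + 0.3714·3.4375] = 1.2518
Node d (S = 68): V_d = 1/1.02·[0.6286·3.4375 + 0.3714·16.1882] = 8.0132
Node 0 (S = 85): V_0 = 1/1.02·[0.6286·1.2518 + 0.3714·8.0132] = 3.6894

£3.69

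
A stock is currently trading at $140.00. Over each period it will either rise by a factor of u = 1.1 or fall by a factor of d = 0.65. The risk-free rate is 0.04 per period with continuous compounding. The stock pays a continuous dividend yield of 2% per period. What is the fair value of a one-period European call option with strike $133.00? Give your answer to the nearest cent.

Per-period risk-free factor R = e^0.04 = 1.0408; dividend-adjusted growth = e^(0.04−0.02) = 1.0202.
Risk-neutral probability p = (1.0202 − 0.65)/(1.1 − 0.65) = 0.3702/0.4500 = 0.8227
Terminal stock prices: S_u = 154, S_d = 91
Terminal payoffs (S − K): max(21, 0) = 21, max(-42, 0) = 0
Node 0 (S = 140): V_0 = e^(−0.04)·[0.8227·21.0000 + 0.1773·0.0000] = 16.5987

$16.60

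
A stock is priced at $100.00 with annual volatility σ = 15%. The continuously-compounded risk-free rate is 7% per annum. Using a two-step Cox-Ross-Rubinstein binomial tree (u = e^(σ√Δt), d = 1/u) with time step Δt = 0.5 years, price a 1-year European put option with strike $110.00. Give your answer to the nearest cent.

$7.79

CRR parameters: u = e^(σ√Δt) = e^(0.15·√0.5) = 1.1119, d = 1/u = 0.8994
Per-period rate: rΔt = 0.07·0.5 = 0.035, so R = e^0.035 = 1.0356
Risk-neutral probability p = (e^0.035 − 0.8994)/(1.1119 − 0.8994) = 0.1363/0.2125 = 0.6411
Terminal stock prices: S_uu = 123.6, S_ud = 100, S_dd = 80.89
Terminal payoffs (K − S): max(-13.63, 0) = 0, max(10, 0) = 10, max(29.11, 0) = 29.11
Node u (S = 111.2): V_u = e^(−0.035)·[0.6411·0.0000 + 0.3589·10.0000] = 3.4655
Node d (S = 89.94): V_d = e^(−0.035)·[0.6411·10.0000 + 0.3589·29.1142] = 16.2801
Node 0 (S = 100): V_0 = e^(−0.035)·[0.6411·3.4655 + 0.3589·16.2801] = 7.7872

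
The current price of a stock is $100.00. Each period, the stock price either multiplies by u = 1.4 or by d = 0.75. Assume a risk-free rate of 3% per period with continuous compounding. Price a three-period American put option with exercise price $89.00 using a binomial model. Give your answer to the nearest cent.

$12.58

Risk-neutral probability p = (e^0.03 − 0.75)/(1.4 − 0.75) = 0.2805/0.6500 = 0.4315
Terminal stock prices: S_uuu = 274.4, S_uud = 147, S_udd = 78.75, S_ddd = 42.19
Terminal payoffs (K − S): max(-185.4, 0) = 0, max(-58, 0) = 0, max(10.25, 0) = 10.25, max(46.81, 0) = 46.81
Node uu (S = 196): continuation = e^(−0.03)·[0.4315·0.0000 + 0.5685·0.0000] = 0.0000; exercise value = 0.0000 ≤ continuation, so V_uu = 0.0000
Node ud (S = 105): continuation = e^(−0.03)·[0.4315·0.0000 + 0.5685·10.2500] = 5.6552; exercise value = 0.0000 ≤ continuation, so V_ud = 5.6552
Node dd (S = 56.25): continuation = e^(−0.03)·[0.4315·10.2500 + 0.5685·46.8125] = 30.1197; exercise value = 32.7500 > continuation, so V_dd = 32.7500 (exercise)
Node u (S = 140): continuation = e^(−0.03)·[0.4315·0.0000 + 0.5685·5.6552] = 3.1201; exercise value = 0.0000 ≤ continuation, so V_u = 3.1201
Node d (S = 75): continuation = e^(−0.03)·[0.4315·5.6552 + 0.5685·32.7500] = 20.4371; exercise value = 14.0000 ≤ continuation, so V_d = 20.4371
Node 0 (S = 100): continuation = e^(−0.03)·[0.4315·3.1201 + 0.5685·20.4371] = 12.5822; exercise value = 0.0000 ≤ continuation, so V_0 = 12.5822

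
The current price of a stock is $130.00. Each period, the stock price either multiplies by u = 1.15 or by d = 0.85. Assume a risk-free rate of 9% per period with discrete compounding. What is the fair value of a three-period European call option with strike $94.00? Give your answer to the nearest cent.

Risk-neutral probability p = (1 + 0.09 − 0.85)/(1.15 − 0.85) = 0.2400/0.3000 = 0.8000
Terminal stock prices: S_uuu = 197.7, S_uud = 146.1, S_udd = 108, S_ddd = 79.84
Terminal payoffs (S − K): max(103.7, 0) = 103.7, max(52.14, 0) = 52.14, max(14.01, 0) = 14.01, max(-14.16, 0) = 0
Node uu (S = 171.9): V_uu = 1/1.09·[0.8000·103.7137 + 0.2000·52.1362] = 85.6865
Node ud (S = 127.1): V_ud = 1/1.09·[0.8000·52.1362 + 0.2000·14.0137] = 40.8365
Node dd (S = 93.92): V_dd = 1/1.09·[0.8000·14.0137 + 0.2000·0.0000] = 10.2853
Node u (S = 149.5): V_u = 1/1.09·[0.8000·85.6865 + 0.2000·40.8365] = 70.3821
Node d (S = 110.5): V_d = 1/1.09·[0.8000·40.8365 + 0.2000·10.2853] = 31.8589
Node 0 (S = 130): V_0 = 1/1.09·[0.8000·70.3821 + 0.2000·31.8589] = 57.5022

$57.50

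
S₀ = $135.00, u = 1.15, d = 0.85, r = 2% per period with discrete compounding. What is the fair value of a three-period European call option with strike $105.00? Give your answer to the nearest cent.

$37.75

Risk-neutral probability p = (1 + 0.02 − 0.85)/(1.15 − 0.85) = 0.1700/0.3000 = 0.5667
Terminal stock prices: S_uuu = 205.3, S_uud = 151.8, S_udd = 112.2, S_ddd = 82.91
Terminal payoffs (S − K): max(100.3, 0) = 100.3, max(46.76, 0) = 46.76, max(7.168, 0) = 7.168, max(-22.09, 0) = 0
Node uu (S = 178.5): V_uu = 1/1.02·[0.5667·100.3181 + 0.4333·46.7569] = 75.5963
Node ud (S = 132): V_ud = 1/1.02·[0.5667·46.7569 + 0.4333·7.1681] = 29.0213
Node dd (S = 97.54): V_dd = 1/1.02·[0.5667·7.1681 + 0.4333·0.0000] = 3.9823
Node u (S = 155.2): V_u = 1/1.02·[0.5667·75.5963 + 0.4333·29.0213] = 54.3273
Node d (S = 114.8): V_d = 1/1.02·[0.5667·29.0213 + 0.4333·3.9823] = 17.8148
Node 0 (S = 135): V_0 = 1/1.02·[0.5667·54.3273 + 0.4333·17.8148] = 37.7502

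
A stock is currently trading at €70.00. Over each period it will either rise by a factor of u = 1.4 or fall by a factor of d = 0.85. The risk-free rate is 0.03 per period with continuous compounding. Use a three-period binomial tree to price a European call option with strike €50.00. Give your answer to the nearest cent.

Risk-neutral probability p = (e^0.03 − 0.85)/(1.4 − 0.85) = 0.1805/0.5500 = 0.3281
Terminal stock prices: S_uuu = 192.1, S_uud = 116.6, S_udd = 70.8, S_ddd = 42.99
Terminal payoffs (S − K): max(142.1, 0) = 142.1, max(66.62, 0) = 66.62, max(20.8, 0) = 20.8, max(-7.011, 0) = 0
Node uu (S = 137.2): V_uu = e^(−0.03)·[0.3281·142.0800 + 0.6719·66.6200] = 88.6777
Node ud (S = 83.3): V_ud = e^(−0.03)·[0.3281·66.6200 + 0.6719·20.8050] = 34.7777
Node dd (S = 50.57): V_dd = e^(−0.03)·[0.3281·20.8050 + 0.6719·0.0000] = 6.6244
Node u (S = 98): V_u = e^(−0.03)·[0.3281·88.6777 + 0.6719·34.7777] = 50.9118
Node d (S = 59.5): V_d = e^(−0.03)·[0.3281·34.7777 + 0.6719·6.6244] = 15.3927
Node 0 (S = 70): V_0 = e^(−0.03)·[0.3281·50.9118 + 0.6719·15.3927] = 26.2471

€26.25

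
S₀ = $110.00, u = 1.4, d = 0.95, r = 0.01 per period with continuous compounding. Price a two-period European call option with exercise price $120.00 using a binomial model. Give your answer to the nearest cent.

$7.63

Risk-neutral probability p = (e^0.01 − 0.95)/(1.4 − 0.95) = 0.0601/0.4500 = 0.1334
Terminal stock prices: S_uu = 215.6, S_ud = 146.3, S_dd = 99.27
Terminal payoffs (S − K): max(95.6, 0) = 95.6, max(26.3, 0) = 26.3, max(-20.73, 0) = 0
Node u (S = 154): V_u = e^(−0.01)·[0.1334·95.6000 + 0.8666·26.3000] = 35.1940
Node d (S = 104.5): V_d = e^(−0.01)·[0.1334·26.3000 + 0.8666·0.0000] = 3.4747
Node 0 (S = 110): V_0 = e^(−0.01)·[0.1334·35.1940 + 0.8666·3.4747] = 7.6308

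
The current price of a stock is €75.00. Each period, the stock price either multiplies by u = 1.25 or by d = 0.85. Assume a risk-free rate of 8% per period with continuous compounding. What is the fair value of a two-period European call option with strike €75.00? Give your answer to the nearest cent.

Risk-neutral probability p = (e^0.08 − 0.85)/(1.25 − 0.85) = 0.2333/0.4000 = 0.5832
Terminal stock prices: S_uu = 117.2, S_ud = 79.69, S_dd = 54.19
Terminal payoffs (S − K): max(42.19, 0) = 42.19, max(4.688, 0) = 4.688, max(-20.81, 0) = 0
Node u (S = 93.75): V_u = e^(−0.08)·[0.5832·42.1875 + 0.4168·4.6875] = 24.5163
Node d (S = 63.75): V_d = e^(−0.08)·[0.5832·4.6875 + 0.4168·0.0000] = 2.5236
Node 0 (S = 75): V_0 = e^(−0.08)·[0.5832·24.5163 + 0.4168·2.5236] = 14.1700

€14.17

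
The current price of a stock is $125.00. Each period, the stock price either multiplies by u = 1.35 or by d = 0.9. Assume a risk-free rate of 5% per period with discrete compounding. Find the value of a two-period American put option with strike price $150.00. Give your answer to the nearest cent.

$25.00

Risk-neutral probability p = (1 + 0.05 − 0.9)/(1.35 − 0.9) = 0.1500/0.4500 = 0.3333
Terminal stock prices: S_uu = 227.8, S_ud = 151.9, S_dd = 101.2
Terminal payoffs (K − S): max(-77.81, 0) = 0, max(-1.875, 0) = 0, max(48.75, 0) = 48.75
Node u (S = 168.8): continuation = 1/1.05·[0.3333·0.0000 + 0.6667·0.0000] = 0.0000; exercise value = 0.0000 ≤ continuation, so V_u = 0.0000
Node d (S = 112.5): continuation = 1/1.05·[0.3333·0.0000 + 0.6667·48.7500] = 30.9524; exercise value = 37.5000 > continuation, so V_d = 37.5000 (exercise)
Node 0 (S = 125): continuation = 1/1.05·[0.3333·0.0000 + 0.6667·37.5000] = 23.8095; exercise value = 25.0000 > continuation, so V_0 = 25.0000 (exercise)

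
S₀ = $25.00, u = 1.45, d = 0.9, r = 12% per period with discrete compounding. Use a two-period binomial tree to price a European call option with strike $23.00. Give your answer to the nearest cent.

Risk-neutral probability p = (1 + 0.12 − 0.9)/(1.45 − 0.9) = 0.2200/0.5500 = 0.4000
Terminal stock prices: S_uu = 52.56, S_ud = 32.62, S_dd = 20.25
Terminal payoffs (S − K): max(29.56, 0) = 29.56, max(9.625, 0) = 9.625, max(-2.75, 0) = 0
Node u (S = 36.25): V_u = 1/1.12·[0.4000·29.5625 + 0.6000·9.6250] = 15.7143
Node d (S = 22.5): V_d = 1/1.12·[0.4000·9.6250 + 0.6000·0.0000] = 3.4375
Node 0 (S = 25): V_0 = 1/1.12·[0.4000·15.7143 + 0.6000·3.4375] = 7.4538

$7.45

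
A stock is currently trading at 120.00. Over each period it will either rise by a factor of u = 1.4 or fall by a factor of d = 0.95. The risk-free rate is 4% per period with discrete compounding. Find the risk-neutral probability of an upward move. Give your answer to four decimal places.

p = 0.2000

Risk-neutral probability p = (1 + 0.04 − 0.95)/(1.4 − 0.95) = 0.0900/0.4500 = 0.2000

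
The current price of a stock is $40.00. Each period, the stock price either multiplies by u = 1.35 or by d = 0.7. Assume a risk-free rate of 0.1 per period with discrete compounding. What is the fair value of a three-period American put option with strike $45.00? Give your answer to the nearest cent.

$7.35

Risk-neutral probability p = (1 + 0.1 − 0.7)/(1.35 − 0.7) = 0.4000/0.6500 = 0.6154
Terminal stock prices: S_uuu = 98.42, S_uud = 51.03, S_udd = 26.46, S_ddd = 13.72
Terminal payoffs (K − S): max(-53.42, 0) = 0, max(-6.03, 0) = 0, max(18.54, 0) = 18.54, max(31.28, 0) = 31.28
Node uu (S = 72.9): continuation = 1/1.1·[0.6154·0.0000 + 0.3846·0.0000] = 0.0000; exercise value = 0.0000 ≤ continuation, so V_uu = 0.0000
Node ud (S = 37.8): continuation = 1/1.1·[0.6154·0.0000 + 0.3846·18.5400] = 6.4825; exercise value = 7.2000 > continuation, so V_ud = 7.2000 (exercise)
Node dd (S = 19.6): continuation = 1/1.1·[0.6154·18.5400 + 0.3846·31.2800] = 21.3091; exercise value = 25.4000 > continuation, so V_dd = 25.4000 (exercise)
Node u (S = 54): continuation = 1/1.1·[0.6154·0.0000 + 0.3846·7.2000] = 2.5175; exercise value = 0.0000 ≤ continuation, so V_u = 2.5175
Node d (S = 28): continuation = 1/1.1·[0.6154·7.2000 + 0.3846·25.4000] = 12.9091; exercise value = 17.0000 > continuation, so V_d = 17.0000 (exercise)
Node 0 (S = 40): continuation = 1/1.1·[0.6154·2.5175 + 0.3846·17.0000] = 7.3524; exercise value = 5.0000 ≤ continuation, so V_0 = 7.3524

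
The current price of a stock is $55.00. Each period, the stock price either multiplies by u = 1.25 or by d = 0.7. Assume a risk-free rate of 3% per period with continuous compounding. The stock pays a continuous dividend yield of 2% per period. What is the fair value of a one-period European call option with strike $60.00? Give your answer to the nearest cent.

$4.79

Per-period risk-free factor R = e^0.03 = 1.0305; dividend-adjusted growth = e^(0.03−0.02) = 1.0101.
Risk-neutral probability p = (1.0101 − 0.7)/(1.25 − 0.7) = 0.3101/0.5500 = 0.5637
Terminal stock prices: S_u = 68.75, S_d = 38.5
Terminal payoffs (S − K): max(8.75, 0) = 8.75, max(-21.5, 0) = 0
Node 0 (S = 55): V_0 = e^(−0.03)·[0.5637·8.7500 + 0.4363·0.0000] = 4.7868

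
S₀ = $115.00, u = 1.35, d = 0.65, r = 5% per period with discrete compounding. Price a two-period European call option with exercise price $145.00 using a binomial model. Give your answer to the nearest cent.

Risk-neutral probability p = (1 + 0.05 − 0.65)/(1.35 − 0.65) = 0.4000/0.7000 = 0.5714
Terminal stock prices: S_uu = 209.6, S_ud = 100.9, S_dd = 48.59
Terminal payoffs (S − K): max(64.59, 0) = 64.59, max(-44.09, 0) = 0, max(-96.41, 0) = 0
Node u (S = 155.2): V_u = 1/1.05·[0.5714·64.5875 + 0.4286·0.0000] = 35.1497
Node d (S = 74.75): V_d = 1/1.05·[0.5714·0.0000 + 0.4286·0.0000] = 0.0000
Node 0 (S = 115): V_0 = 1/1.05·[0.5714·35.1497 + 0.4286·0.0000] = 19.1291

$19.13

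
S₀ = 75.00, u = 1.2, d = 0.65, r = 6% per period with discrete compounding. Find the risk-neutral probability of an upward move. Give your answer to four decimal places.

p = 0.7455

Risk-neutral probability p = (1 + 0.06 − 0.65)/(1.2 − 0.65) = 0.4100/0.5500 = 0.7455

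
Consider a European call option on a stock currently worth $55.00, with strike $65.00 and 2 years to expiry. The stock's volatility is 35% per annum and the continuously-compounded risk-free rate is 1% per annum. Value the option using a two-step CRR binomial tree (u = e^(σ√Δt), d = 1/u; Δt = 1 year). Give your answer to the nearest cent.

CRR parameters: u = e^(σ√Δt) = e^(0.35·√1) = 1.4191, d = 1/u = 0.7047
Per-period rate: rΔt = 0.01·1 = 0.01, so R = e^0.01 = 1.0101
Risk-neutral probability p = (e^0.01 − 0.7047)/(1.4191 − 0.7047) = 0.3054/0.7144 = 0.4275
Terminal stock prices: S_uu = 110.8, S_ud = 55, S_dd = 27.31
Terminal payoffs (S − K): max(45.76, 0) = 45.76, max(-10, 0) = 0, max(-37.69, 0) = 0
Node u (S = 78.05): V_u = e^(−0.01)·[0.4275·45.7564 + 0.5725·0.0000] = 19.3640
Node d (S = 38.76): V_d = e^(−0.01)·[0.4275·0.0000 + 0.5725·0.0000] = 0.0000
Node 0 (S = 55): V_0 = e^(−0.01)·[0.4275·19.3640 + 0.5725·0.0000] = 8.1948

$8.19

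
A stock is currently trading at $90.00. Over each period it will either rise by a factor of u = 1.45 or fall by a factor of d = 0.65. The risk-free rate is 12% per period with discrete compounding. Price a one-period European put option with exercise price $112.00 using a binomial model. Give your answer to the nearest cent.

Risk-neutral probability p = (1 + 0.12 − 0.65)/(1.45 − 0.65) = 0.4700/0.8000 = 0.5875
Terminal stock prices: S_u = 130.5, S_d = 58.5
Terminal payoffs (K − S): max(-18.5, 0) = 0, max(53.5, 0) = 53.5
Node 0 (S = 90): V_0 = 1/1.12·[0.5875·0.0000 + 0.4125·53.5000] = 19.7042

$19.70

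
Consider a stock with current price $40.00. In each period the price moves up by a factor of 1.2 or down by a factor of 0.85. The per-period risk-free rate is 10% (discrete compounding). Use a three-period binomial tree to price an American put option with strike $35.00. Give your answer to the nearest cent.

$0.44

Risk-neutral probability p = (1 + 0.1 − 0.85)/(1.2 − 0.85) = 0.2500/0.3500 = 0.7143
Terminal stock prices: S_uuu = 69.12, S_uud = 48.96, S_udd = 34.68, S_ddd = 24.56
Terminal payoffs (K − S): max(-34.12, 0) = 0, max(-13.96, 0) = 0, max(0.32, 0) = 0.32, max(10.44, 0) = 10.44
Node uu (S = 57.6): continuation = 1/1.1·[0.7143·0.0000 + 0.2857·0.0000] = 0.0000; exercise value = 0.0000 ≤ continuation, so V_uu = 0.0000
Node ud (S = 40.8): continuation = 1/1.1·[0.7143·0.0000 + 0.2857·0.3200] = 0.0831; exercise value = 0.0000 ≤ continuation, so V_ud = 0.0831
Node dd (S = 28.9): continuation = 1/1.1·[0.7143·0.3200 + 0.2857·10.4350] = 2.9182; exercise value = 6.1000 > continuation, so V_dd = 6.1000 (exercise)
Node u (S = 48): continuation = 1/1.1·[0.7143·0.0000 + 0.2857·0.0831] = 0.0216; exercise value = 0.0000 ≤ continuation, so V_u = 0.0216
Node d (S = 34): continuation = 1/1.1·[0.7143·0.0831 + 0.2857·6.1000] = 1.6384; exercise value = 1.0000 ≤ continuation, so V_d = 1.6384
Node 0 (S = 40): continuation = 1/1.1·[0.7143·0.0216 + 0.2857·1.6384] = 0.4396; exercise value = 0.0000 ≤ continuation, so V_0 = 0.4396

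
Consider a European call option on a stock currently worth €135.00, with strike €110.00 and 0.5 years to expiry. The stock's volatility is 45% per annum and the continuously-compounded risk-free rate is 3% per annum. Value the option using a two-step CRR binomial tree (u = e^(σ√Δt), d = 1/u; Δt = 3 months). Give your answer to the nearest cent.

€33.49

CRR parameters: u = e^(σ√Δt) = e^(0.45·√0.25) = 1.2523, d = 1/u = 0.7985
Per-period rate: rΔt = 0.03·0.25 = 0.0075, so R = e^0.0075 = 1.0075
Risk-neutral probability p = (e^0.0075 − 0.7985)/(1.2523 − 0.7985) = 0.2090/0.4538 = 0.4606
Terminal stock prices: S_uu = 211.7, S_ud = 135, S_dd = 86.08
Terminal payoffs (S − K): max(101.7, 0) = 101.7, max(25, 0) = 25, max(-23.92, 0) = 0
Node u (S = 169.1): V_u = e^(−0.0075)·[0.4606·101.7221 + 0.5394·25.0000] = 59.8855
Node d (S = 107.8): V_d = e^(−0.0075)·[0.4606·25.0000 + 0.5394·0.0000] = 11.4283
Node 0 (S = 135): V_0 = e^(−0.0075)·[0.4606·59.8855 + 0.5394·11.4283] = 33.4943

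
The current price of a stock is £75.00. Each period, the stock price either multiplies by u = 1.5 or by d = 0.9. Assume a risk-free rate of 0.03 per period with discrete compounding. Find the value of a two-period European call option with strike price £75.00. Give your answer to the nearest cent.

£12.55

Risk-neutral probability p = (1 + 0.03 − 0.9)/(1.5 − 0.9) = 0.1300/0.6000 = 0.2167
Terminal stock prices: S_uu = 168.8, S_ud = 101.2, S_dd = 60.75
Terminal payoffs (S − K): max(93.75, 0) = 93.75, max(26.25, 0) = 26.25, max(-14.25, 0) = 0
Node u (S = 112.5): V_u = 1/1.03·[0.2167·93.7500 + 0.7833·26.2500] = 39.6845
Node d (S = 67.5): V_d = 1/1.03·[0.2167·26.2500 + 0.7833·0.0000] = 5.5218
Node 0 (S = 75): V_0 = 1/1.03·[0.2167·39.6845 + 0.7833·5.5218] = 12.5473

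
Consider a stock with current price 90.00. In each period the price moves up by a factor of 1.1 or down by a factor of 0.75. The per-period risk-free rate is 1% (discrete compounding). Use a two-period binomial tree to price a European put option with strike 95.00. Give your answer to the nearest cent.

Risk-neutral probability p = (1 + 0.01 − 0.75)/(1.1 − 0.75) = 0.2600/0.3500 = 0.7429
Terminal stock prices: S_uu = 108.9, S_ud = 74.25, S_dd = 50.62
Terminal payoffs (K − S): max(-13.9, 0) = 0, max(20.75, 0) = 20.75, max(44.38, 0) = 44.38
Node u (S = 99): V_u = 1/1.01·[0.7429·0.0000 + 0.2571·20.7500] = 5.2829
Node d (S = 67.5): V_d = 1/1.01·[0.7429·20.7500 + 0.2571·44.3750] = 26.5594
Node 0 (S = 90): V_0 = 1/1.01·[0.7429·5.2829 + 0.2571·26.5594] = 10.6475

10.65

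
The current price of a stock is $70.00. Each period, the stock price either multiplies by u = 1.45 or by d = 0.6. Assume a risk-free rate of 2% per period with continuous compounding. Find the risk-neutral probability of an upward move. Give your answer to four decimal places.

Risk-neutral probability p = (e^0.02 − 0.6)/(1.45 − 0.6) = 0.4202/0.8500 = 0.4944

p = 0.4944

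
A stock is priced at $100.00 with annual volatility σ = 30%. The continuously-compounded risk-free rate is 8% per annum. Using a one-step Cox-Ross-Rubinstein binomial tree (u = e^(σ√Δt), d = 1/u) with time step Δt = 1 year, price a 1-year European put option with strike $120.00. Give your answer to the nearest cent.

$18.55

CRR parameters: u = e^(σ√Δt) = e^(0.3·√1) = 1.3499, d = 1/u = 0.7408
Per-period rate: rΔt = 0.08·1 = 0.08, so R = e^0.08 = 1.0833
Risk-neutral probability p = (e^0.08 − 0.7408)/(1.3499 − 0.7408) = 0.3425/0.6090 = 0.5623
Terminal stock prices: S_u = 135, S_d = 74.08
Terminal payoffs (K − S): max(-14.99, 0) = 0, max(45.92, 0) = 45.92
Node 0 (S = 100): V_0 = e^(−0.08)·[0.5623·0.0000 + 0.4377·45.9182] = 18.5528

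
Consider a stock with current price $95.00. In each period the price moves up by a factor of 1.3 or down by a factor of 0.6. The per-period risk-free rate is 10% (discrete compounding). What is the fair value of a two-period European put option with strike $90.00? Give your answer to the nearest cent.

$9.13

Risk-neutral probability p = (1 + 0.1 − 0.6)/(1.3 − 0.6) = 0.5000/0.7000 = 0.7143
Terminal stock prices: S_uu = 160.6, S_ud = 74.1, S_dd = 34.2
Terminal payoffs (K − S): max(-70.55, 0) = 0, max(15.9, 0) = 15.9, max(55.8, 0) = 55.8
Node u (S = 123.5): V_u = 1/1.1·[0.7143·0.0000 + 0.2857·15.9000] = 4.1299
Node d (S = 57): V_d = 1/1.1·[0.7143·15.9000 + 0.2857·55.8000] = 24.8182
Node 0 (S = 95): V_0 = 1/1.1·[0.7143·4.1299 + 0.2857·24.8182] = 9.1280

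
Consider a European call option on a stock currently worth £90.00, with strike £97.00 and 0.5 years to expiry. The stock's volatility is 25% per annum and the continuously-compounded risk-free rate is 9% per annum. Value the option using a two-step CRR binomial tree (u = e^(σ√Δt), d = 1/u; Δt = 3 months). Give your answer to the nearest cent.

£5.56

CRR parameters: u = e^(σ√Δt) = e^(0.25·√0.25) = 1.1331, d = 1/u = 0.8825
Per-period rate: rΔt = 0.09·0.25 = 0.0225, so R = e^0.0225 = 1.0228
Risk-neutral probability p = (e^0.0225 − 0.8825)/(1.1331 − 0.8825) = 0.1403/0.2507 = 0.5596
Terminal stock prices: S_uu = 115.6, S_ud = 90, S_dd = 70.09
Terminal payoffs (S − K): max(18.56, 0) = 18.56, max(-7, 0) = 0, max(-26.91, 0) = 0
Node u (S = 102): V_u = e^(−0.0225)·[0.5596·18.5623 + 0.4404·0.0000] = 10.1559
Node d (S = 79.42): V_d = e^(−0.0225)·[0.5596·0.0000 + 0.4404·0.0000] = 0.0000
Node 0 (S = 90): V_0 = e^(−0.0225)·[0.5596·10.1559 + 0.4404·0.0000] = 5.5565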